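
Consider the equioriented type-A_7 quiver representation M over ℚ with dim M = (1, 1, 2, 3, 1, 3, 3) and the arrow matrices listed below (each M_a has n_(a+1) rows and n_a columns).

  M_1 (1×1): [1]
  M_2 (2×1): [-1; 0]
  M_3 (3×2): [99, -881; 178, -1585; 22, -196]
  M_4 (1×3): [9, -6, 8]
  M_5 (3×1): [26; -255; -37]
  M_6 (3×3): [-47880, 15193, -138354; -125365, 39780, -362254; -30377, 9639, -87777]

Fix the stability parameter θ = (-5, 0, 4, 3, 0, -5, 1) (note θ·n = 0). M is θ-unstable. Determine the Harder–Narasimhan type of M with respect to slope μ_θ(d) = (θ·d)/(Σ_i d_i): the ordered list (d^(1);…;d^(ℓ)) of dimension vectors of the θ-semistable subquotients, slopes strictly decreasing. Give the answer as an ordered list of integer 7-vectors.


Via rank(M_{q-1}∘⋯∘M_p): M ≅ I[1,7], I[3,4], I[4,4], I[6,7]^2.
μ_θ-semistable layers: μ^(1)=7/2; μ^(2)=3; μ^(3)=1; μ^(4)=1/2; μ^(5)=0; μ^(6)=-5

((0, 0, 1, 1, 0, 0, 0); (0, 0, 0, 1, 0, 0, 0); (0, 0, 0, 0, 0, 0, 3); (0, 0, 1, 1, 1, 1, 0); (0, 1, 0, 0, 0, 0, 0); (1, 0, 0, 0, 0, 2, 0))


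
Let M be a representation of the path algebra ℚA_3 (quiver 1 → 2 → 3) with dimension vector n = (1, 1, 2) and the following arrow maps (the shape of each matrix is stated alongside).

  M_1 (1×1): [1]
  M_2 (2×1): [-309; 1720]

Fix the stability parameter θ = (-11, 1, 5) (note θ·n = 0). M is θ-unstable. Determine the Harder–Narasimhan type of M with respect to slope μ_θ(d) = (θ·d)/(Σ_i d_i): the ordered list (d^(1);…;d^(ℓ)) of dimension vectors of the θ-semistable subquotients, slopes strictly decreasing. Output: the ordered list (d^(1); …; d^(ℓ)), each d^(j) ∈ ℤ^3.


Interval decomposition of M: I[1,3], I[3,3].
HN type (ℓ=3): μ^(1)=5; μ^(2)=1; μ^(3)=-11

((0, 0, 2); (0, 1, 0); (1, 0, 0))


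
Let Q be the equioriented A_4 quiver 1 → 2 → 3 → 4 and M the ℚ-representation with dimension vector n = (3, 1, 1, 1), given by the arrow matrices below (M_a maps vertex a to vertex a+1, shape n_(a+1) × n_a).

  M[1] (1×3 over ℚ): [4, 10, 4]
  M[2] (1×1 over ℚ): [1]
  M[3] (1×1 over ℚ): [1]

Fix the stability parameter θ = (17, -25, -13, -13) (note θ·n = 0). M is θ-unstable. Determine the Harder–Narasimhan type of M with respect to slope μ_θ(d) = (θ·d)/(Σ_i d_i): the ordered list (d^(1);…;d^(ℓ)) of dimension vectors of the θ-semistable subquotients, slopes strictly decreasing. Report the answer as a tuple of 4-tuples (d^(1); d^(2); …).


Barcode: M ≅ I[1,1]^2, I[1,4]. HN layers by μ_θ (2 steps, strictly decreasing):
  μ^(1)=17; μ^(2)=-17/2

((2, 0, 0, 0); (1, 1, 1, 1))


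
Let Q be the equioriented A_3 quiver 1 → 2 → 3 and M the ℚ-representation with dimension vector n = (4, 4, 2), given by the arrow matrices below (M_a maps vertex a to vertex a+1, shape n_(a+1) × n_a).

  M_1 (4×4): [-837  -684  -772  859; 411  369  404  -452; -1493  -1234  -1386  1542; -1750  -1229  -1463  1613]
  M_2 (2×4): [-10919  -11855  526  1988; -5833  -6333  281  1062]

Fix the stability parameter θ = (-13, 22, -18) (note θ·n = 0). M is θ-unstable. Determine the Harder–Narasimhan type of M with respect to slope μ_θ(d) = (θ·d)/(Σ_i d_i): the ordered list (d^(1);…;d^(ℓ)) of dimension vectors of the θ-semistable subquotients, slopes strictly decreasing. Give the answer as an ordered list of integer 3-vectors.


Interval decomposition of M: I[1,2]^2, I[1,3]^2.
HN type (ℓ=3): μ^(1)=22; μ^(2)=2; μ^(3)=-13

((0, 2, 0); (0, 2, 2); (4, 0, 0))


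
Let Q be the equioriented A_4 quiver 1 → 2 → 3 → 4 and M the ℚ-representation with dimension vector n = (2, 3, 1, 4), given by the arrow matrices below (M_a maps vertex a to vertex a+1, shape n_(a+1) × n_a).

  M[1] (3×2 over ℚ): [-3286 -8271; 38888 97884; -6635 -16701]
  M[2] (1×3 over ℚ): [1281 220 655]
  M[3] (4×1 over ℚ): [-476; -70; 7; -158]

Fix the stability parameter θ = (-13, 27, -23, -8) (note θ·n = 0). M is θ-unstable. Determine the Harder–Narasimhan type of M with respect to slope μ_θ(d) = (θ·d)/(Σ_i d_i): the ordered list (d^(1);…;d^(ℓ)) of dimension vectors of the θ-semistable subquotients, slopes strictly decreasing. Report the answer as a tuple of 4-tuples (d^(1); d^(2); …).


Via rank(M_{q-1}∘⋯∘M_p): M ≅ I[1,2], I[1,4], I[2,2], I[4,4]^3.
μ_θ-semistable layers: μ^(1)=27; μ^(2)=-4/3; μ^(3)=-8; μ^(4)=-13

((0, 2, 0, 0); (0, 1, 1, 1); (0, 0, 0, 3); (2, 0, 0, 0))


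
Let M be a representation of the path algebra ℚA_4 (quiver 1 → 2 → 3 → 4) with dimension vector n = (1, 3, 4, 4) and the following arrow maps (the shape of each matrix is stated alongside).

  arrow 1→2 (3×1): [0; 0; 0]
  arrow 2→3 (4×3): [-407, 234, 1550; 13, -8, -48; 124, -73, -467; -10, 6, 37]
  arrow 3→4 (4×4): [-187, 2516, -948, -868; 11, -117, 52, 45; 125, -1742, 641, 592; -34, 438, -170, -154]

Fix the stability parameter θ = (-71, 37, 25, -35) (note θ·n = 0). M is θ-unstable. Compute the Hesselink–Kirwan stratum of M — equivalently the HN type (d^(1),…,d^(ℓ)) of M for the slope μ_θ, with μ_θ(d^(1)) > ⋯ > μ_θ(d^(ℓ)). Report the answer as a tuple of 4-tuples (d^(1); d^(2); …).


Interval decomposition of M: I[1,1], I[2,4]^3, I[3,3], I[4,4].
HN type (ℓ=4): μ^(1)=25; μ^(2)=9; μ^(3)=-35; μ^(4)=-71

((0, 0, 1, 0); (0, 3, 3, 3); (0, 0, 0, 1); (1, 0, 0, 0))


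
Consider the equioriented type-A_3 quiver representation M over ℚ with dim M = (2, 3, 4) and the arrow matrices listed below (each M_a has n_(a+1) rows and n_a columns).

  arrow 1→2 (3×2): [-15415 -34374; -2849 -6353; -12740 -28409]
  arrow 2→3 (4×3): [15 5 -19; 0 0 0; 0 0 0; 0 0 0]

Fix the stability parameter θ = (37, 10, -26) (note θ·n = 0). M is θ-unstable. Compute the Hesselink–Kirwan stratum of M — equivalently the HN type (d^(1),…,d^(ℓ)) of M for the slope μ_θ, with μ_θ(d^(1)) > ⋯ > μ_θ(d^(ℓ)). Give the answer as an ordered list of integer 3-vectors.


Interval decomposition of M: I[1,2], I[1,3], I[2,2], I[3,3]^3.
HN type (ℓ=4): μ^(1)=47/2; μ^(2)=10; μ^(3)=7; μ^(4)=-26

((1, 1, 0); (0, 1, 0); (1, 1, 1); (0, 0, 3))


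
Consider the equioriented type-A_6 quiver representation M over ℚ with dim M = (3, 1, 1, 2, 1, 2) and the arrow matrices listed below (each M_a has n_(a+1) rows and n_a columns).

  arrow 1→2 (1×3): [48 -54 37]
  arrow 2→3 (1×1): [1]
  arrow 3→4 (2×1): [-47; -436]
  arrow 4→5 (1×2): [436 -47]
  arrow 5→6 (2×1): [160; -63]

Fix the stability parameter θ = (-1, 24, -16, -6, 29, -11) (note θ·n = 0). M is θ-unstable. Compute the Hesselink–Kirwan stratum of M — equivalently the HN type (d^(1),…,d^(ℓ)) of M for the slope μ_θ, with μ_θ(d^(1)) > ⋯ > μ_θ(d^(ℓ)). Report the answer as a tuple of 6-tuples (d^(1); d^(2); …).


Interval decomposition of M: I[1,1]^2, I[1,4], I[4,6], I[6,6].
HN type (ℓ=5): μ^(1)=9; μ^(2)=2/3; μ^(3)=-1; μ^(4)=-6; μ^(5)=-11

((0, 0, 0, 0, 1, 1); (0, 1, 1, 1, 0, 0); (3, 0, 0, 0, 0, 0); (0, 0, 0, 1, 0, 0); (0, 0, 0, 0, 0, 1))


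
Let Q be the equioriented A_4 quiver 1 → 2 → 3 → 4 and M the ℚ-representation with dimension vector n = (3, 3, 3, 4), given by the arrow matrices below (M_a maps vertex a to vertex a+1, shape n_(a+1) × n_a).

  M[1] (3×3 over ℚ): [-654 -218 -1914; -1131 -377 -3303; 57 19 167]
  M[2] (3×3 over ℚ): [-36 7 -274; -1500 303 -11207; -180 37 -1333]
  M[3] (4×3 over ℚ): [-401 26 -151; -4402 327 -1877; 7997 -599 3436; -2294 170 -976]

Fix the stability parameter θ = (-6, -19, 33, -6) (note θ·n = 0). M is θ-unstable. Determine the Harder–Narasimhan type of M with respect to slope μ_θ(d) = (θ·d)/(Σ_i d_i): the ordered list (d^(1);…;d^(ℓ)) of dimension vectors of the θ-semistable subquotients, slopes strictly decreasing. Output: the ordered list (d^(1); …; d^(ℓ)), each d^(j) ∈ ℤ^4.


Via rank(M_{q-1}∘⋯∘M_p): M ≅ I[1,1], I[1,4]^2, I[2,2], I[3,3], I[4,4]^2.
μ_θ-semistable layers: μ^(1)=33; μ^(2)=27/2; μ^(3)=-6; μ^(4)=-25/2; μ^(5)=-19

((0, 0, 1, 0); (0, 0, 2, 2); (1, 0, 0, 2); (2, 2, 0, 0); (0, 1, 0, 0))


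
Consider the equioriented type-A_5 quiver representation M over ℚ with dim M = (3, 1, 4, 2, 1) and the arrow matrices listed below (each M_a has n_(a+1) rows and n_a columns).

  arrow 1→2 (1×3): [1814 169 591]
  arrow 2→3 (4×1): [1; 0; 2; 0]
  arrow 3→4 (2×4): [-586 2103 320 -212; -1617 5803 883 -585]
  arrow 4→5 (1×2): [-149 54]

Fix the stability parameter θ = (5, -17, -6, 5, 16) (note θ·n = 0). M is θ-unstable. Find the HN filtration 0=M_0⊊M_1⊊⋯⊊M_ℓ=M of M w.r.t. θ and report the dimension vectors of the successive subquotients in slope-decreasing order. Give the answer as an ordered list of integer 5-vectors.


Barcode: M ≅ I[1,1]^2, I[1,4], I[3,3]^2, I[3,5]. HN layers by μ_θ (3 steps, strictly decreasing):
  μ^(1)=16; μ^(2)=5; μ^(3)=-6

((0, 0, 0, 0, 1); (2, 0, 0, 2, 0); (1, 1, 4, 0, 0))


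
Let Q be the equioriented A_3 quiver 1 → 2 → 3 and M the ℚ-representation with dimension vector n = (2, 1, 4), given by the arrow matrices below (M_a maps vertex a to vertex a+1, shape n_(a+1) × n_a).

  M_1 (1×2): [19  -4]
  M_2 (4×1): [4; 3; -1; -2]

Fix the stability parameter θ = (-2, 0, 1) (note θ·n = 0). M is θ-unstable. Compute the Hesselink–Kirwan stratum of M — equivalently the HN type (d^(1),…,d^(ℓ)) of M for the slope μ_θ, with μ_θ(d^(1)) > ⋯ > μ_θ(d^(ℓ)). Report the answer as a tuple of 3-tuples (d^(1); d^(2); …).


Interval decomposition of M: I[1,1], I[1,3], I[3,3]^3.
HN type (ℓ=3): μ^(1)=1; μ^(2)=0; μ^(3)=-2

((0, 0, 4); (0, 1, 0); (2, 0, 0))


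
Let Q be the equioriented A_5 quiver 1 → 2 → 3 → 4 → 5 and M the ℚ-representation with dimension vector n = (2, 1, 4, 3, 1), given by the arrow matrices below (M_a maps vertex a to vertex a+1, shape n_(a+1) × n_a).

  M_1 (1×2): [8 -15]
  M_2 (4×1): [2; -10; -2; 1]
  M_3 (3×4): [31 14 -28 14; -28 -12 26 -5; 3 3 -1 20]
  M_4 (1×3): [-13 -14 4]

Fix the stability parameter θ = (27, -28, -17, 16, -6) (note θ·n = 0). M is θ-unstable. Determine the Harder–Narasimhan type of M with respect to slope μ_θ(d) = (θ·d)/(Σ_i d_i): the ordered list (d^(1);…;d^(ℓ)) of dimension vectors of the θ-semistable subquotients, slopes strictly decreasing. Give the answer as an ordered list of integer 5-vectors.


Interval decomposition of M: I[1,1], I[1,5], I[3,3], I[3,4]^2.
HN type (ℓ=5): μ^(1)=27; μ^(2)=16; μ^(3)=5; μ^(4)=-6; μ^(5)=-17

((1, 0, 0, 0, 0); (0, 0, 0, 2, 0); (0, 0, 0, 1, 1); (1, 1, 1, 0, 0); (0, 0, 3, 0, 0))


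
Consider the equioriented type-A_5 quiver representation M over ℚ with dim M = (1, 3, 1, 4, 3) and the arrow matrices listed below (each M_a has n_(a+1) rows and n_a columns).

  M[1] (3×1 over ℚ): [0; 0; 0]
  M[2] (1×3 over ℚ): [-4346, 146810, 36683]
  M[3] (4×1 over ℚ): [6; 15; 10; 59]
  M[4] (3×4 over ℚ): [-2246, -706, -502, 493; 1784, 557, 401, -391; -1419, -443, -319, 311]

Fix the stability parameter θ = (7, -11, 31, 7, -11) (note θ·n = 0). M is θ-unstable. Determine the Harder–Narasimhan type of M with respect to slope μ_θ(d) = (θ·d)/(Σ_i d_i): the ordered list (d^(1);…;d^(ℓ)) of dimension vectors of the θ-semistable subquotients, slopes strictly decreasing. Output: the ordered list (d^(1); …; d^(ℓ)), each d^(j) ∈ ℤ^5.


Via rank(M_{q-1}∘⋯∘M_p): M ≅ I[1,1], I[2,2]^2, I[2,5], I[4,4], I[4,5]^2.
μ_θ-semistable layers: μ^(1)=9; μ^(2)=7; μ^(3)=-2; μ^(4)=-11

((0, 0, 1, 1, 1); (1, 0, 0, 1, 0); (0, 0, 0, 2, 2); (0, 3, 0, 0, 0))


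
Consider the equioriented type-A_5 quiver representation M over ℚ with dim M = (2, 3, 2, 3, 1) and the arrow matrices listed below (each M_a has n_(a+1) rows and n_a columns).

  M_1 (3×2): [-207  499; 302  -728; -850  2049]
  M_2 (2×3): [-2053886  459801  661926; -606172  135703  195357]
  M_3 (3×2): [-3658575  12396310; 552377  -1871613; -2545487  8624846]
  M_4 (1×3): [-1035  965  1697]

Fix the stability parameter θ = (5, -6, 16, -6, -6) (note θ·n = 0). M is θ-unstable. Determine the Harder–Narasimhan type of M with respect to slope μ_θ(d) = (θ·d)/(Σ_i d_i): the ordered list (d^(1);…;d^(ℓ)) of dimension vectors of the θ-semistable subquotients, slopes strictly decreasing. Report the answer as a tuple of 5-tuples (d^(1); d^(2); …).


Via rank(M_{q-1}∘⋯∘M_p): M ≅ I[1,4], I[1,5], I[2,2], I[4,4].
μ_θ-semistable layers: μ^(1)=5; μ^(2)=4/3; μ^(3)=-1/2; μ^(4)=-6

((0, 0, 1, 1, 0); (0, 0, 1, 1, 1); (2, 2, 0, 0, 0); (0, 1, 0, 1, 0))


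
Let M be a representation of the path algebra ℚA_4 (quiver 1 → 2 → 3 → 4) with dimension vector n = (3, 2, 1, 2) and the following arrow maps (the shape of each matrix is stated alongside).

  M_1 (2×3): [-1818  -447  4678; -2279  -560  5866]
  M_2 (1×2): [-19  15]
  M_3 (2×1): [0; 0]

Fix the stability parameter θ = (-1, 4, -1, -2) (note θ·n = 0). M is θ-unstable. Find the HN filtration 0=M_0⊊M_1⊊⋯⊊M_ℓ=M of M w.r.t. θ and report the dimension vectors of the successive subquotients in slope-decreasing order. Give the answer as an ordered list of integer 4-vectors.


Via rank(M_{q-1}∘⋯∘M_p): M ≅ I[1,1], I[1,2], I[1,3], I[4,4]^2.
μ_θ-semistable layers: μ^(1)=4; μ^(2)=3/2; μ^(3)=-1; μ^(4)=-2

((0, 1, 0, 0); (0, 1, 1, 0); (3, 0, 0, 0); (0, 0, 0, 2))


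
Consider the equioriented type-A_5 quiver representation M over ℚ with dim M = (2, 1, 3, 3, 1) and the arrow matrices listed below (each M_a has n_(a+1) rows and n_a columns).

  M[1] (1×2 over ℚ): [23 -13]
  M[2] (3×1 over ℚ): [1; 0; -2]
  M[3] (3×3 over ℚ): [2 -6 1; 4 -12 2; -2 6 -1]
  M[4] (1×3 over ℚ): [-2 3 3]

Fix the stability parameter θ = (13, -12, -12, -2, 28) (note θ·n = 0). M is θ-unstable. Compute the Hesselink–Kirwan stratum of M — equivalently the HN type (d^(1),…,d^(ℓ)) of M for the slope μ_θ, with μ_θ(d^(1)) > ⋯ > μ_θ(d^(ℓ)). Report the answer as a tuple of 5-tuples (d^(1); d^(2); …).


Barcode: M ≅ I[1,1], I[1,3], I[3,3], I[3,5], I[4,4]^2. HN layers by μ_θ (5 steps, strictly decreasing):
  μ^(1)=28; μ^(2)=13; μ^(3)=-2; μ^(4)=-11/3; μ^(5)=-12

((0, 0, 0, 0, 1); (1, 0, 0, 0, 0); (0, 0, 0, 3, 0); (1, 1, 1, 0, 0); (0, 0, 2, 0, 0))


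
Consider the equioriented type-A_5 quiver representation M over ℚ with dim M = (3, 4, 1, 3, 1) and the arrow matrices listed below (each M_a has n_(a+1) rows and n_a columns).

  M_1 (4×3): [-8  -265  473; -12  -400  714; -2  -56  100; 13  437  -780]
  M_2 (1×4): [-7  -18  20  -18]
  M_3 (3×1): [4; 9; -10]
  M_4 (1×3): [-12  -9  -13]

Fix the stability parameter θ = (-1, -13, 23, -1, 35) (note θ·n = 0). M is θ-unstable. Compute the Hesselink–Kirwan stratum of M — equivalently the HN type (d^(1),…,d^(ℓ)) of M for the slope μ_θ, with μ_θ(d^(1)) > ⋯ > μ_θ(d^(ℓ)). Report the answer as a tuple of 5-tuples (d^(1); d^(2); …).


Via rank(M_{q-1}∘⋯∘M_p): M ≅ I[1,2]^2, I[1,5], I[2,2], I[4,4]^2.
μ_θ-semistable layers: μ^(1)=35; μ^(2)=11; μ^(3)=-1; μ^(4)=-7; μ^(5)=-13

((0, 0, 0, 0, 1); (0, 0, 1, 1, 0); (0, 0, 0, 2, 0); (3, 3, 0, 0, 0); (0, 1, 0, 0, 0))


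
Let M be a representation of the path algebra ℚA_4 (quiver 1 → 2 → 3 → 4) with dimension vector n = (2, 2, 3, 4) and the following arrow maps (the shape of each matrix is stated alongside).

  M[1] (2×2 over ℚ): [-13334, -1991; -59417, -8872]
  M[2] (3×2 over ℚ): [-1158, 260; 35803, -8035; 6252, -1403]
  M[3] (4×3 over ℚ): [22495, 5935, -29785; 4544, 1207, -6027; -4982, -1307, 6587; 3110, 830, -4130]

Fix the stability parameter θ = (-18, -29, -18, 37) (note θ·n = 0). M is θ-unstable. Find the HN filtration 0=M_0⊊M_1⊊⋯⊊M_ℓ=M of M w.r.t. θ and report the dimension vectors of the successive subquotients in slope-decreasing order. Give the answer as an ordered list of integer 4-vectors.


Via rank(M_{q-1}∘⋯∘M_p): M ≅ I[1,4]^2, I[3,3], I[4,4]^2.
μ_θ-semistable layers: μ^(1)=37; μ^(2)=-18; μ^(3)=-47/2

((0, 0, 0, 4); (0, 0, 3, 0); (2, 2, 0, 0))


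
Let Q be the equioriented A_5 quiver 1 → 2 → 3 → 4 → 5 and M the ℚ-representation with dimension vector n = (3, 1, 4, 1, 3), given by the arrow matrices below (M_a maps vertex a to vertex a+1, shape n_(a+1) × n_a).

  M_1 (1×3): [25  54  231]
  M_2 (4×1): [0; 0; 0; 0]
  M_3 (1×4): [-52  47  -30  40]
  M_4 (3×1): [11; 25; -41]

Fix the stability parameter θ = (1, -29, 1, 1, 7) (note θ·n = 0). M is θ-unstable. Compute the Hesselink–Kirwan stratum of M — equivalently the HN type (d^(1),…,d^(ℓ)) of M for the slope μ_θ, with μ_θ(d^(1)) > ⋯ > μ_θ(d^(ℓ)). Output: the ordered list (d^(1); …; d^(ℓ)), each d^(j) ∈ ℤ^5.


Via rank(M_{q-1}∘⋯∘M_p): M ≅ I[1,1]^2, I[1,2], I[3,3]^3, I[3,5], I[5,5]^2.
μ_θ-semistable layers: μ^(1)=7; μ^(2)=1; μ^(3)=-14

((0, 0, 0, 0, 3); (2, 0, 4, 1, 0); (1, 1, 0, 0, 0))


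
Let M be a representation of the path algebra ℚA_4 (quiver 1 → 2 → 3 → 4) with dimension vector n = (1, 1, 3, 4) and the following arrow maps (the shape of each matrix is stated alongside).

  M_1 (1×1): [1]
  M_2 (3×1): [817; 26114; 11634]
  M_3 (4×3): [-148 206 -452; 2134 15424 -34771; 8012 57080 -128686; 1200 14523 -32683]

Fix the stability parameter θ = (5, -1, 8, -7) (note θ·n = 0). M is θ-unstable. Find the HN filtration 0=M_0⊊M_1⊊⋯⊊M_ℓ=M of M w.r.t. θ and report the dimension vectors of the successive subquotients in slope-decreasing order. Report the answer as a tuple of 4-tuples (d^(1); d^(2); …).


Barcode: M ≅ I[1,3], I[3,4]^2, I[4,4]^2. HN layers by μ_θ (4 steps, strictly decreasing):
  μ^(1)=8; μ^(2)=2; μ^(3)=1/2; μ^(4)=-7

((0, 0, 1, 0); (1, 1, 0, 0); (0, 0, 2, 2); (0, 0, 0, 2))


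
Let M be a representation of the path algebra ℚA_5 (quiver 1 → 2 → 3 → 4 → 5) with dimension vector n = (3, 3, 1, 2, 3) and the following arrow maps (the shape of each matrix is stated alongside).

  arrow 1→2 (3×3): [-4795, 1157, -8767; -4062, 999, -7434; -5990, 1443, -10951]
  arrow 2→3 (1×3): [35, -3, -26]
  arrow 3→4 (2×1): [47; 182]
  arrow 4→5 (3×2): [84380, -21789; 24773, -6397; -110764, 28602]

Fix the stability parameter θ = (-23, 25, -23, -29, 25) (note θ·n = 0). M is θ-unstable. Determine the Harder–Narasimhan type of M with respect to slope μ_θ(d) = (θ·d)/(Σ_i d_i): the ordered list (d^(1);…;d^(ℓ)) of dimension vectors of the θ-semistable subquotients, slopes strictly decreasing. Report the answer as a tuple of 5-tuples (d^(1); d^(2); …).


Barcode: M ≅ I[1,2]^2, I[1,5], I[4,5], I[5,5]. HN layers by μ_θ (4 steps, strictly decreasing):
  μ^(1)=25; μ^(2)=-9; μ^(3)=-23; μ^(4)=-29

((0, 2, 0, 0, 3); (0, 1, 1, 1, 0); (3, 0, 0, 0, 0); (0, 0, 0, 1, 0))


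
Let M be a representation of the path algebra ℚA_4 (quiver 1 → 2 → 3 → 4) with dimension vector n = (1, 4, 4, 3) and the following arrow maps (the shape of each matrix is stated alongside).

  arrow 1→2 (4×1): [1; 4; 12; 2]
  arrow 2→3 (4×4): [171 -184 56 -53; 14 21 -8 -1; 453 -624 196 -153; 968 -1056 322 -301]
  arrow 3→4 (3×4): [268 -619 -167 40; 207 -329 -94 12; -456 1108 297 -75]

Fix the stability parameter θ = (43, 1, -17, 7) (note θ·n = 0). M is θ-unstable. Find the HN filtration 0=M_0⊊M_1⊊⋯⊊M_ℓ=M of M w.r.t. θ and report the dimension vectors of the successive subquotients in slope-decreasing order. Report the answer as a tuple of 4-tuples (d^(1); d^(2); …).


Interval decomposition of M: I[1,4], I[2,2], I[2,4]^2, I[3,3].
HN type (ℓ=5): μ^(1)=17/2; μ^(2)=7; μ^(3)=1; μ^(4)=-8; μ^(5)=-17

((1, 1, 1, 1); (0, 0, 0, 2); (0, 1, 0, 0); (0, 2, 2, 0); (0, 0, 1, 0))


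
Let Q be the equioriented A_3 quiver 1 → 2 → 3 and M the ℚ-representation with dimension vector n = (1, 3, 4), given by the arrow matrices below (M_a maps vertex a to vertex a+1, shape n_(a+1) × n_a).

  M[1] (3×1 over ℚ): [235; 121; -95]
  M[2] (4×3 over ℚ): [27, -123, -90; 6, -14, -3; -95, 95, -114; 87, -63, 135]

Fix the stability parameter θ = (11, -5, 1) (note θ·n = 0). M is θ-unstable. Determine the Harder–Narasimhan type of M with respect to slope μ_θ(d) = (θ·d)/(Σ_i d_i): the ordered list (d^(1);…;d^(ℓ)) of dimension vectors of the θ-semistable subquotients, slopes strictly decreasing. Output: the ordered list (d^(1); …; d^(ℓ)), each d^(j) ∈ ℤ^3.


Barcode: M ≅ I[1,3], I[2,2], I[2,3], I[3,3]^2. HN layers by μ_θ (3 steps, strictly decreasing):
  μ^(1)=7/3; μ^(2)=1; μ^(3)=-5

((1, 1, 1); (0, 0, 3); (0, 2, 0))


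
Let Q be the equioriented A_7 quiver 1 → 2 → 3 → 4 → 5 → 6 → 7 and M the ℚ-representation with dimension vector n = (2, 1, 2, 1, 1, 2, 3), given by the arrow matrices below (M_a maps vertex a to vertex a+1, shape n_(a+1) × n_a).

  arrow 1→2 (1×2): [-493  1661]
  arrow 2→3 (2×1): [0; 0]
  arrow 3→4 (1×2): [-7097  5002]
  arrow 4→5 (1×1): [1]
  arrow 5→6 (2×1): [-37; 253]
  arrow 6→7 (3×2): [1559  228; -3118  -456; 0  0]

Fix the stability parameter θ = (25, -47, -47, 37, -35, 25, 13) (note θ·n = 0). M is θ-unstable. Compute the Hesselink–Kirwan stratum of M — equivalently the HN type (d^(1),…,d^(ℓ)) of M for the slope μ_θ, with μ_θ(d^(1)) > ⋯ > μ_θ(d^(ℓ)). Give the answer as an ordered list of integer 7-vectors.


Via rank(M_{q-1}∘⋯∘M_p): M ≅ I[1,1], I[1,2], I[3,3], I[3,7], I[6,6], I[7,7]^2.
μ_θ-semistable layers: μ^(1)=25; μ^(2)=19; μ^(3)=13; μ^(4)=1; μ^(5)=-11; μ^(6)=-47

((1, 0, 0, 0, 0, 1, 0); (0, 0, 0, 0, 0, 1, 1); (0, 0, 0, 0, 0, 0, 2); (0, 0, 0, 1, 1, 0, 0); (1, 1, 0, 0, 0, 0, 0); (0, 0, 2, 0, 0, 0, 0))


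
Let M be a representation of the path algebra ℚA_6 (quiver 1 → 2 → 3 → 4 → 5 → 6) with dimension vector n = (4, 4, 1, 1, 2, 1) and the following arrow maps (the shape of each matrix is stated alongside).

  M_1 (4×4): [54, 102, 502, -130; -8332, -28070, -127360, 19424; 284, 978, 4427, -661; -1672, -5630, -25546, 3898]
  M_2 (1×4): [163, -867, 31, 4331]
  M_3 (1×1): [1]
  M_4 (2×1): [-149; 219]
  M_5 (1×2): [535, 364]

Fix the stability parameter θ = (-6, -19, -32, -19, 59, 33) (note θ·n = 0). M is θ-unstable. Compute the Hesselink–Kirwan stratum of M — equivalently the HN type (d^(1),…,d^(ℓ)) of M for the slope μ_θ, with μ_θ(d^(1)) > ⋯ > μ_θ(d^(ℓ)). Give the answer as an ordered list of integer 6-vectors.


Interval decomposition of M: I[1,2]^3, I[1,6], I[5,5].
HN type (ℓ=4): μ^(1)=59; μ^(2)=46; μ^(3)=-25/2; μ^(4)=-19

((0, 0, 0, 0, 1, 0); (0, 0, 0, 0, 1, 1); (3, 3, 0, 0, 0, 0); (1, 1, 1, 1, 0, 0))


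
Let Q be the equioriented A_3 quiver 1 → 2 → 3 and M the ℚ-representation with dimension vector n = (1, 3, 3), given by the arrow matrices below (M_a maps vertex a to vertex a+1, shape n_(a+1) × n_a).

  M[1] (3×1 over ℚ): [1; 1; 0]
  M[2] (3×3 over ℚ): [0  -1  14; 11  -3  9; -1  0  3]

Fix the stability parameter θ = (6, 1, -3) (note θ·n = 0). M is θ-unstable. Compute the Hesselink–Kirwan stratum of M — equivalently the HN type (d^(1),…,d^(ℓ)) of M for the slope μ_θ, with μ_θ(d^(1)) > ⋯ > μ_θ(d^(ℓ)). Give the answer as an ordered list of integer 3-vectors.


Barcode: M ≅ I[1,3], I[2,2], I[2,3], I[3,3]. HN layers by μ_θ (4 steps, strictly decreasing):
  μ^(1)=4/3; μ^(2)=1; μ^(3)=-1; μ^(4)=-3

((1, 1, 1); (0, 1, 0); (0, 1, 1); (0, 0, 1))


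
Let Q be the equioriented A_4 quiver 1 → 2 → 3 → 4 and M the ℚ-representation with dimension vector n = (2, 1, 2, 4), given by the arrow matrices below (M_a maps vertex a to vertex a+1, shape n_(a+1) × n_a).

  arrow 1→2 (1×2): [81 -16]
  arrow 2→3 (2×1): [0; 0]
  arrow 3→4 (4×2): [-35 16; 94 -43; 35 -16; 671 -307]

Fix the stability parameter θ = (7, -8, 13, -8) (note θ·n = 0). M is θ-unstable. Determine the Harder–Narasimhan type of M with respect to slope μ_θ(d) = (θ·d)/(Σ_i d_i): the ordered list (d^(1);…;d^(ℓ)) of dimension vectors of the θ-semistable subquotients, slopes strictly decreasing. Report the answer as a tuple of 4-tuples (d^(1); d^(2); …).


Interval decomposition of M: I[1,1], I[1,2], I[3,4]^2, I[4,4]^2.
HN type (ℓ=4): μ^(1)=7; μ^(2)=5/2; μ^(3)=-1/2; μ^(4)=-8

((1, 0, 0, 0); (0, 0, 2, 2); (1, 1, 0, 0); (0, 0, 0, 2))


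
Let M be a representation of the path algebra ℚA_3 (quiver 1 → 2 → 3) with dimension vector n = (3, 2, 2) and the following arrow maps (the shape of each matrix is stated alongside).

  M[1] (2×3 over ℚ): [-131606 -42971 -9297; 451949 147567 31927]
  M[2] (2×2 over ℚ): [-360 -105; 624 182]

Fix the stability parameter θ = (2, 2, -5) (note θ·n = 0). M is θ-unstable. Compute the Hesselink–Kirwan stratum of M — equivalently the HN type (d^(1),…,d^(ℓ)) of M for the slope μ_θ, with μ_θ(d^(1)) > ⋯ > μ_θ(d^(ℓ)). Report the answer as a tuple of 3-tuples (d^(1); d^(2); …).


Interval decomposition of M: I[1,1], I[1,2], I[1,3], I[3,3].
HN type (ℓ=3): μ^(1)=2; μ^(2)=-1/3; μ^(3)=-5

((2, 1, 0); (1, 1, 1); (0, 0, 1))


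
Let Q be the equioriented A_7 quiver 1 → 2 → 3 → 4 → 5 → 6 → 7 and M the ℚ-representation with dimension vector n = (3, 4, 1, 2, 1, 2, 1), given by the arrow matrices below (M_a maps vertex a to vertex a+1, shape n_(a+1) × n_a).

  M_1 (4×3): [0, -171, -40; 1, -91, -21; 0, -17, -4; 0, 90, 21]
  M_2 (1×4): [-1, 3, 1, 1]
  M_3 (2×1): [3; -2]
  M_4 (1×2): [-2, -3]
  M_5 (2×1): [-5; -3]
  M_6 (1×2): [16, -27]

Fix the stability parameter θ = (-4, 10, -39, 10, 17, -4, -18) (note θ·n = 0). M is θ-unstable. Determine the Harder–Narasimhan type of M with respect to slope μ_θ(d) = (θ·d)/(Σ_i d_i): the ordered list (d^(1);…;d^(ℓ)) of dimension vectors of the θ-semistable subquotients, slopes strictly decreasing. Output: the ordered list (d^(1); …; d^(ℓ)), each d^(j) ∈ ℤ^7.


Interval decomposition of M: I[1,2]^2, I[1,4], I[2,2], I[4,7], I[6,6].
HN type (ℓ=4): μ^(1)=10; μ^(2)=5/4; μ^(3)=-4; μ^(4)=-11

((0, 3, 0, 1, 0, 0, 0); (0, 0, 0, 1, 1, 1, 1); (2, 0, 0, 0, 0, 1, 0); (1, 1, 1, 0, 0, 0, 0))


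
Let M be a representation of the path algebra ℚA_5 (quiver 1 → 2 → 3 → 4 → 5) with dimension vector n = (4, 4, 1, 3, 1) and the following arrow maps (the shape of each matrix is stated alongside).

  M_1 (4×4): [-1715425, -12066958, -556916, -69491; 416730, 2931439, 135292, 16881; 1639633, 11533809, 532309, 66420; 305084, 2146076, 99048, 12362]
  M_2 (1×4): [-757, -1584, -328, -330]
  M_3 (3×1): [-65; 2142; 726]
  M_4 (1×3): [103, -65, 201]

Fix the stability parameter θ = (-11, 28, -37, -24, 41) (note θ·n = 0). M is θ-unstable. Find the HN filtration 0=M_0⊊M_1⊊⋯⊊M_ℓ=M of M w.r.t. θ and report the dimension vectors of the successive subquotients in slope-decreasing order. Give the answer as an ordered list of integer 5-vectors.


Via rank(M_{q-1}∘⋯∘M_p): M ≅ I[1,2]^3, I[1,5], I[4,4]^2.
μ_θ-semistable layers: μ^(1)=41; μ^(2)=28; μ^(3)=-11; μ^(4)=-24

((0, 0, 0, 0, 1); (0, 3, 0, 0, 0); (4, 1, 1, 1, 0); (0, 0, 0, 2, 0))


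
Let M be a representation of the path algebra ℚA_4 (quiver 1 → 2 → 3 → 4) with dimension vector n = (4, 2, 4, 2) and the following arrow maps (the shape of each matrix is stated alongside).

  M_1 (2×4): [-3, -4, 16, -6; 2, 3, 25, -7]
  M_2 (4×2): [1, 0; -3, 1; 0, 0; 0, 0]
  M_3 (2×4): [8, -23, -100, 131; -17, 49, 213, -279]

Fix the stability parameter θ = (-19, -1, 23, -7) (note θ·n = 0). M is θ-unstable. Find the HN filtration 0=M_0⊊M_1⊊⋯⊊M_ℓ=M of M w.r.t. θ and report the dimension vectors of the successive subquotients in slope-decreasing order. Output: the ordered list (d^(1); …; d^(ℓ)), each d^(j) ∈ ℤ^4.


Via rank(M_{q-1}∘⋯∘M_p): M ≅ I[1,1]^2, I[1,4]^2, I[3,3]^2.
μ_θ-semistable layers: μ^(1)=23; μ^(2)=8; μ^(3)=-1; μ^(4)=-19

((0, 0, 2, 0); (0, 0, 2, 2); (0, 2, 0, 0); (4, 0, 0, 0))


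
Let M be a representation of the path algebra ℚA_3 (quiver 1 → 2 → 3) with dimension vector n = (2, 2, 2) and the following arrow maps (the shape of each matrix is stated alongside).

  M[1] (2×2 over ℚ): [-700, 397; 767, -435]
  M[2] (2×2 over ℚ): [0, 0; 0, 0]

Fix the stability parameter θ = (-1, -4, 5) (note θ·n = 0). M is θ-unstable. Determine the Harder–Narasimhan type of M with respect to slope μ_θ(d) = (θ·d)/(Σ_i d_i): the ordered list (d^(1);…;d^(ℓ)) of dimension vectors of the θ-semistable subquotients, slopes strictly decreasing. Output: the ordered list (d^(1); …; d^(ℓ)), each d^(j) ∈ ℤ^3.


Via rank(M_{q-1}∘⋯∘M_p): M ≅ I[1,2]^2, I[3,3]^2.
μ_θ-semistable layers: μ^(1)=5; μ^(2)=-5/2

((0, 0, 2); (2, 2, 0))


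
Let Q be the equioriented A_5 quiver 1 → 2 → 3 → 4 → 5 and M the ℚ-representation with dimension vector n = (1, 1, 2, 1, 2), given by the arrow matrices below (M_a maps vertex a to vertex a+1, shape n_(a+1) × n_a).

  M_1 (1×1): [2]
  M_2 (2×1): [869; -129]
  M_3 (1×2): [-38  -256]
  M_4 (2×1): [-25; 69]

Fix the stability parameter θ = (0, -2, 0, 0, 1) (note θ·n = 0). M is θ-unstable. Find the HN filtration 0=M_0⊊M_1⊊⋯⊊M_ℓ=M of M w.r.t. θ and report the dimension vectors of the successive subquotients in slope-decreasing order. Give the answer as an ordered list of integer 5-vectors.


Barcode: M ≅ I[1,5], I[3,3], I[5,5]. HN layers by μ_θ (3 steps, strictly decreasing):
  μ^(1)=1; μ^(2)=0; μ^(3)=-1

((0, 0, 0, 0, 2); (0, 0, 2, 1, 0); (1, 1, 0, 0, 0))


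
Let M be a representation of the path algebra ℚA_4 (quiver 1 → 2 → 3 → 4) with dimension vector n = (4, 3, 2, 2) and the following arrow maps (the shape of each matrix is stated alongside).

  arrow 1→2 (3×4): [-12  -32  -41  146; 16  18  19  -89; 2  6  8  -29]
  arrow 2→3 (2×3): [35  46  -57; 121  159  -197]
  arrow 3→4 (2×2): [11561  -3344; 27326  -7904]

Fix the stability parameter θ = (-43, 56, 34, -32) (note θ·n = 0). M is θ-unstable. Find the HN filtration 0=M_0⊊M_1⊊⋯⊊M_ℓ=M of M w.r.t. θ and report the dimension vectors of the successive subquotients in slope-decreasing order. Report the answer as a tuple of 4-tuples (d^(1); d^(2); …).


Via rank(M_{q-1}∘⋯∘M_p): M ≅ I[1,1], I[1,2], I[1,3], I[1,4], I[4,4].
μ_θ-semistable layers: μ^(1)=56; μ^(2)=45; μ^(3)=58/3; μ^(4)=-32; μ^(5)=-43

((0, 1, 0, 0); (0, 1, 1, 0); (0, 1, 1, 1); (0, 0, 0, 1); (4, 0, 0, 0))


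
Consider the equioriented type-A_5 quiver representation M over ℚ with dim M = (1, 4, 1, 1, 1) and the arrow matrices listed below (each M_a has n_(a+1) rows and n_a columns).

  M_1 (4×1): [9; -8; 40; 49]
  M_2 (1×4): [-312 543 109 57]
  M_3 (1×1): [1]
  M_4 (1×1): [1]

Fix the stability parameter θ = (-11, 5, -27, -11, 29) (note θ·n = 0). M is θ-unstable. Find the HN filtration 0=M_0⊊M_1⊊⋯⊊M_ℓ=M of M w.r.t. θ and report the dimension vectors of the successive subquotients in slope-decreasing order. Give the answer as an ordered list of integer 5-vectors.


Barcode: M ≅ I[1,5], I[2,2]^3. HN layers by μ_θ (3 steps, strictly decreasing):
  μ^(1)=29; μ^(2)=5; μ^(3)=-11

((0, 0, 0, 0, 1); (0, 3, 0, 0, 0); (1, 1, 1, 1, 0))


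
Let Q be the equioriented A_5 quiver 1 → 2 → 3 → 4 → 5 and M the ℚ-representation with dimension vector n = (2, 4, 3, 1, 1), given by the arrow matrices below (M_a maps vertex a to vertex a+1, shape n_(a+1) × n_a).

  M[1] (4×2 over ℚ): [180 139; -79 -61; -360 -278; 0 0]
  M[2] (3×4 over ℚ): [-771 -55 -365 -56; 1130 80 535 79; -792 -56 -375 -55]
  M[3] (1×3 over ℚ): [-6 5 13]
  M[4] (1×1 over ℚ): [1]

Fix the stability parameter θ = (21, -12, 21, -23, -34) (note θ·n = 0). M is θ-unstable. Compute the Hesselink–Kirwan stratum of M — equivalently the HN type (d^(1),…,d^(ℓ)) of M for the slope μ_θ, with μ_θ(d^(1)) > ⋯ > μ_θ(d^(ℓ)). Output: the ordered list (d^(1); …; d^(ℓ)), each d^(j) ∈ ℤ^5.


Barcode: M ≅ I[1,3], I[1,5], I[2,2], I[2,3]. HN layers by μ_θ (4 steps, strictly decreasing):
  μ^(1)=21; μ^(2)=9/2; μ^(3)=-27/5; μ^(4)=-12

((0, 0, 2, 0, 0); (1, 1, 0, 0, 0); (1, 1, 1, 1, 1); (0, 2, 0, 0, 0))


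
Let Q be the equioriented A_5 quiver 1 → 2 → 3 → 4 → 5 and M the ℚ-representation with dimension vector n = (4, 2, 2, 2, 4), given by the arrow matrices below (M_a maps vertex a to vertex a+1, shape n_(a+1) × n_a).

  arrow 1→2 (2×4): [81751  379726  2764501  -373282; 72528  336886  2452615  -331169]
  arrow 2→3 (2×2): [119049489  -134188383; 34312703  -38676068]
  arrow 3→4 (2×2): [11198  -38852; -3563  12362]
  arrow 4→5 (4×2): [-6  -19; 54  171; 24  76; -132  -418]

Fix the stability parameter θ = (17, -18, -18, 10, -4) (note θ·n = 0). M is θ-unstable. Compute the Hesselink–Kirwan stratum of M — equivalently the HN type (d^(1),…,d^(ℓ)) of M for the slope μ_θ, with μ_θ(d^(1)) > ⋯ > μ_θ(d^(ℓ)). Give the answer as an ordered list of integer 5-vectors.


Barcode: M ≅ I[1,1]^2, I[1,3], I[1,5], I[4,4], I[5,5]^3. HN layers by μ_θ (5 steps, strictly decreasing):
  μ^(1)=17; μ^(2)=10; μ^(3)=3; μ^(4)=-4; μ^(5)=-19/3

((2, 0, 0, 0, 0); (0, 0, 0, 1, 0); (0, 0, 0, 1, 1); (0, 0, 0, 0, 3); (2, 2, 2, 0, 0))


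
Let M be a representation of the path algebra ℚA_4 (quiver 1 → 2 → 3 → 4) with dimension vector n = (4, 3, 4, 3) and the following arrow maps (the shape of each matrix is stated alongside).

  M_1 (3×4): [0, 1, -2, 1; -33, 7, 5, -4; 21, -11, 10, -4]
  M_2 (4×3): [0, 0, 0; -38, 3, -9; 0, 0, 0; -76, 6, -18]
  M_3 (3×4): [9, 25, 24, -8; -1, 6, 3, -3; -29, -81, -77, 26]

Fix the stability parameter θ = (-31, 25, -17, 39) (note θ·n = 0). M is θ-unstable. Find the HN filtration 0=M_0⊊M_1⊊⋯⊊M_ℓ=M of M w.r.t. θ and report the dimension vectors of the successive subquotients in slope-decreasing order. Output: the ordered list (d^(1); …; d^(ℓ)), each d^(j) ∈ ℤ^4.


Via rank(M_{q-1}∘⋯∘M_p): M ≅ I[1,1], I[1,2]^2, I[1,4], I[3,3], I[3,4]^2.
μ_θ-semistable layers: μ^(1)=39; μ^(2)=25; μ^(3)=4; μ^(4)=-17; μ^(5)=-31

((0, 0, 0, 3); (0, 2, 0, 0); (0, 1, 1, 0); (0, 0, 3, 0); (4, 0, 0, 0))


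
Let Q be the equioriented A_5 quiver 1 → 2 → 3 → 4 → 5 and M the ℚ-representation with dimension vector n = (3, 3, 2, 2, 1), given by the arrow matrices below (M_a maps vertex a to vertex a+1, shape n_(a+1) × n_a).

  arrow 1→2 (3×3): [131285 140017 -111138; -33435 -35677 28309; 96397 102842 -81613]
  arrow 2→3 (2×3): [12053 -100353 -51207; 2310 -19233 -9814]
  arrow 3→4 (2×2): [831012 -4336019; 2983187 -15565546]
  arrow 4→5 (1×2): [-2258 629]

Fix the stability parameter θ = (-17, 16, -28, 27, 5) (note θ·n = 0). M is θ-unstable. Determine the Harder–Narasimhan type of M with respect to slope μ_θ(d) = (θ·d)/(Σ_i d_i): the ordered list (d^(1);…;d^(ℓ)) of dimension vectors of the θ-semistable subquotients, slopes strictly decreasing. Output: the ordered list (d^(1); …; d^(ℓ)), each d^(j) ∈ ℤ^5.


Interval decomposition of M: I[1,2], I[1,4], I[1,5].
HN type (ℓ=4): μ^(1)=27; μ^(2)=16; μ^(3)=-6; μ^(4)=-17

((0, 0, 0, 1, 0); (0, 1, 0, 1, 1); (0, 2, 2, 0, 0); (3, 0, 0, 0, 0))


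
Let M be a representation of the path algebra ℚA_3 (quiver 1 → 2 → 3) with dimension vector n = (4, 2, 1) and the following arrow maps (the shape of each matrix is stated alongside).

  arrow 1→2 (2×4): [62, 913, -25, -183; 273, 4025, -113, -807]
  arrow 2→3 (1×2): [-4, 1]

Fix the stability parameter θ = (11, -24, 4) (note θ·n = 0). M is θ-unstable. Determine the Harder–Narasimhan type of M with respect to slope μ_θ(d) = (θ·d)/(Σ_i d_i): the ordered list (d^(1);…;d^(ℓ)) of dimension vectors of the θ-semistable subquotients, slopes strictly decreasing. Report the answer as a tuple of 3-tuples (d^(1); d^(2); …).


Barcode: M ≅ I[1,1]^2, I[1,2], I[1,3]. HN layers by μ_θ (3 steps, strictly decreasing):
  μ^(1)=11; μ^(2)=4; μ^(3)=-13/2

((2, 0, 0); (0, 0, 1); (2, 2, 0))


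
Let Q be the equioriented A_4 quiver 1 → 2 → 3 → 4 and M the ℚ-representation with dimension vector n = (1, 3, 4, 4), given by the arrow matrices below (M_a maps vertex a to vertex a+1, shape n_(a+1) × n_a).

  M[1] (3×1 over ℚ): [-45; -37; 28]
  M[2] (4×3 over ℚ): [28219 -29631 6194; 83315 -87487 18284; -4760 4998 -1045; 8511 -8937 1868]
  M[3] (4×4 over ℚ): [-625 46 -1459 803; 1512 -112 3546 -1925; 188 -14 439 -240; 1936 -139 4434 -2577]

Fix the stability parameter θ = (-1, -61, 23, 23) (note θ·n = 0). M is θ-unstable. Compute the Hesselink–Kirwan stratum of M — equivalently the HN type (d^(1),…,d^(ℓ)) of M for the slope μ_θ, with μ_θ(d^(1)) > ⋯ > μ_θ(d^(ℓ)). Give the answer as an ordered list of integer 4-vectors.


Barcode: M ≅ I[1,4], I[2,4]^2, I[3,4]. HN layers by μ_θ (3 steps, strictly decreasing):
  μ^(1)=23; μ^(2)=-31; μ^(3)=-61

((0, 0, 4, 4); (1, 1, 0, 0); (0, 2, 0, 0))


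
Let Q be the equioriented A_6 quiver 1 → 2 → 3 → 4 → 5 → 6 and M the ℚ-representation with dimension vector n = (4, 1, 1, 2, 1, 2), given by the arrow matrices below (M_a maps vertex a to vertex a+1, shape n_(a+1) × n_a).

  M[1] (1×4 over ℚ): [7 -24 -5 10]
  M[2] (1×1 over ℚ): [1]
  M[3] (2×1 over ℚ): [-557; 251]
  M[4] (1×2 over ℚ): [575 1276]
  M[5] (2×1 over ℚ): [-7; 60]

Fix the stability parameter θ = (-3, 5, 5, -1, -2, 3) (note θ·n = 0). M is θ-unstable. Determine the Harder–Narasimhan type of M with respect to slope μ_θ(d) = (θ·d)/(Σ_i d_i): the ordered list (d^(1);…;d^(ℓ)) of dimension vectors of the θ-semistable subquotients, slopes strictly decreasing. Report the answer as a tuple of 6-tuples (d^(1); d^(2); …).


Interval decomposition of M: I[1,1]^3, I[1,6], I[4,4], I[6,6].
HN type (ℓ=4): μ^(1)=3; μ^(2)=7/4; μ^(3)=-1; μ^(4)=-3

((0, 0, 0, 0, 0, 2); (0, 1, 1, 1, 1, 0); (0, 0, 0, 1, 0, 0); (4, 0, 0, 0, 0, 0))


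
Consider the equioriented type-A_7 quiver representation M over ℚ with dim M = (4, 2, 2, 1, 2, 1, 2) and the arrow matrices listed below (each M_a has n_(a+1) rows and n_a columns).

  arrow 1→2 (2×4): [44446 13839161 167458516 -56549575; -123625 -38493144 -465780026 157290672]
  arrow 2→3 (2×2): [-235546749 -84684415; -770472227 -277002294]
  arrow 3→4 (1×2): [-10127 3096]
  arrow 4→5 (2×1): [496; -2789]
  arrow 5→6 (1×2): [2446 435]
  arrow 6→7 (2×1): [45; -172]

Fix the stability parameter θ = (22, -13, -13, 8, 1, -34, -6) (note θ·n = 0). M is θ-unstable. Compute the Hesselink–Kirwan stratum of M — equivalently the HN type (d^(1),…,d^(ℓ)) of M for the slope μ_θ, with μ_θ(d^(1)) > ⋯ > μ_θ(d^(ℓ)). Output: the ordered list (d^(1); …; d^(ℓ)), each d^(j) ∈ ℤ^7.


Barcode: M ≅ I[1,1]^2, I[1,3], I[1,7], I[5,5], I[7,7]. HN layers by μ_θ (5 steps, strictly decreasing):
  μ^(1)=22; μ^(2)=1; μ^(3)=-4/3; μ^(4)=-5; μ^(5)=-6

((2, 0, 0, 0, 0, 0, 0); (0, 0, 0, 0, 1, 0, 0); (1, 1, 1, 0, 0, 0, 0); (1, 1, 1, 1, 1, 1, 1); (0, 0, 0, 0, 0, 0, 1))


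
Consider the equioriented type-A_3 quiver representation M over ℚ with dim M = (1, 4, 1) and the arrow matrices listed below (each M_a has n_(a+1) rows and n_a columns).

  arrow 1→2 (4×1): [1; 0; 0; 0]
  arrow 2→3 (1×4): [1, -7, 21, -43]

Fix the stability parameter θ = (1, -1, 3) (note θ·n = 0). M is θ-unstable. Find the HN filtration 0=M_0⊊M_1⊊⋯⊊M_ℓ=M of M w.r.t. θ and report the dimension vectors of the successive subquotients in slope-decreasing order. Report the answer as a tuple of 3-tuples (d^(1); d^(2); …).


Interval decomposition of M: I[1,3], I[2,2]^3.
HN type (ℓ=3): μ^(1)=3; μ^(2)=0; μ^(3)=-1

((0, 0, 1); (1, 1, 0); (0, 3, 0))


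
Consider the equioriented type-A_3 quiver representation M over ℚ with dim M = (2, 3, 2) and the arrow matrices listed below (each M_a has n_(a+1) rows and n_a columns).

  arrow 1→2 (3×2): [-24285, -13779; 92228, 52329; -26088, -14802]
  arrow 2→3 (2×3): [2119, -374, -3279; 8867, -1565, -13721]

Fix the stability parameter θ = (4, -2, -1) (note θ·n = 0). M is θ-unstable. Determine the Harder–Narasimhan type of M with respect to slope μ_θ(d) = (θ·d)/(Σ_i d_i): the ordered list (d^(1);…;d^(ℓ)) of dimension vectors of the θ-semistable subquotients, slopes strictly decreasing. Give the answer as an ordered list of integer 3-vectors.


Interval decomposition of M: I[1,3]^2, I[2,2].
HN type (ℓ=2): μ^(1)=1/3; μ^(2)=-2

((2, 2, 2); (0, 1, 0))
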